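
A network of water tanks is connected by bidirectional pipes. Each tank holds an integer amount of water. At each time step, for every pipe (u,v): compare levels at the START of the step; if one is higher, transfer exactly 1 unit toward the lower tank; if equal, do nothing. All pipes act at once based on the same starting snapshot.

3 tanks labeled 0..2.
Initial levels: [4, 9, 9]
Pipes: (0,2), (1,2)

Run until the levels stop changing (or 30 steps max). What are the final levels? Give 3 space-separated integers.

Answer: 7 7 8

Derivation:
Step 1: flows [2->0,1=2] -> levels [5 9 8]
Step 2: flows [2->0,1->2] -> levels [6 8 8]
Step 3: flows [2->0,1=2] -> levels [7 8 7]
Step 4: flows [0=2,1->2] -> levels [7 7 8]
Step 5: flows [2->0,2->1] -> levels [8 8 6]
Step 6: flows [0->2,1->2] -> levels [7 7 8]
  -> period-2 cycle: step 6 state = step 4 state; never stabilizes
  -> state at step 30: (30-4) mod 2 = 0, same as step 4 -> [7 7 8]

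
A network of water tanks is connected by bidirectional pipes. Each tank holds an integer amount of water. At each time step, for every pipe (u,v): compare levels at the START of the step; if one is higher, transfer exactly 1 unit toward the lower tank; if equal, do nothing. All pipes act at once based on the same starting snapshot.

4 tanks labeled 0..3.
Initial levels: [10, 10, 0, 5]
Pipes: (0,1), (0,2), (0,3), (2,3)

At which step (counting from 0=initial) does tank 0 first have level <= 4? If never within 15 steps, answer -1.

Answer: -1

Derivation:
Step 1: flows [0=1,0->2,0->3,3->2] -> levels [8 10 2 5]
Step 2: flows [1->0,0->2,0->3,3->2] -> levels [7 9 4 5]
Step 3: flows [1->0,0->2,0->3,3->2] -> levels [6 8 6 5]
Step 4: flows [1->0,0=2,0->3,2->3] -> levels [6 7 5 7]
Step 5: flows [1->0,0->2,3->0,3->2] -> levels [7 6 7 5]
Step 6: flows [0->1,0=2,0->3,2->3] -> levels [5 7 6 7]
Step 7: flows [1->0,2->0,3->0,3->2] -> levels [8 6 6 5]
Step 8: flows [0->1,0->2,0->3,2->3] -> levels [5 7 6 7]
  -> period-2 cycle (repeats step 6); tank 0 never drops to <=4
Tank 0 never reaches <=4 within 15 steps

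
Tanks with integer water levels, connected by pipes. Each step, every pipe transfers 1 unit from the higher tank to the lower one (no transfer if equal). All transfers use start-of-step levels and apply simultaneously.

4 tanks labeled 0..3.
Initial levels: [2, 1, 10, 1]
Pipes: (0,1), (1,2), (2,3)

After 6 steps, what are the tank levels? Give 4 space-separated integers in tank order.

Answer: 3 4 3 4

Derivation:
Step 1: flows [0->1,2->1,2->3] -> levels [1 3 8 2]
Step 2: flows [1->0,2->1,2->3] -> levels [2 3 6 3]
Step 3: flows [1->0,2->1,2->3] -> levels [3 3 4 4]
Step 4: flows [0=1,2->1,2=3] -> levels [3 4 3 4]
Step 5: flows [1->0,1->2,3->2] -> levels [4 2 5 3]
Step 6: flows [0->1,2->1,2->3] -> levels [3 4 3 4]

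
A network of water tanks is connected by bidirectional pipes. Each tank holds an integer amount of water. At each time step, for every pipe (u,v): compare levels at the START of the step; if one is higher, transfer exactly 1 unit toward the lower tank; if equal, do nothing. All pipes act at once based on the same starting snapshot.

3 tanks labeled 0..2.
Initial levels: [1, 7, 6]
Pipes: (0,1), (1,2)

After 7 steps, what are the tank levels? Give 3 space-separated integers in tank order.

Answer: 4 6 4

Derivation:
Step 1: flows [1->0,1->2] -> levels [2 5 7]
Step 2: flows [1->0,2->1] -> levels [3 5 6]
Step 3: flows [1->0,2->1] -> levels [4 5 5]
Step 4: flows [1->0,1=2] -> levels [5 4 5]
Step 5: flows [0->1,2->1] -> levels [4 6 4]
Step 6: flows [1->0,1->2] -> levels [5 4 5]
  -> period-2 cycle: step 6 state = step 4 state
  -> state at step 7: (7-4) mod 2 = 1, same as step 5 -> [4 6 4]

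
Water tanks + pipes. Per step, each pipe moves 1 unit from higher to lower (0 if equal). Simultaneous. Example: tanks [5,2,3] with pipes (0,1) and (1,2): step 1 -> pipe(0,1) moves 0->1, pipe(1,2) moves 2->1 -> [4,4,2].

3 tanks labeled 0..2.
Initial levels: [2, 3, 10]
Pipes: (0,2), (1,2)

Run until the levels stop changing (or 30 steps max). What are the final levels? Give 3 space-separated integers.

Step 1: flows [2->0,2->1] -> levels [3 4 8]
Step 2: flows [2->0,2->1] -> levels [4 5 6]
Step 3: flows [2->0,2->1] -> levels [5 6 4]
Step 4: flows [0->2,1->2] -> levels [4 5 6]
  -> period-2 cycle: step 4 state = step 2 state; never stabilizes
  -> state at step 30: (30-2) mod 2 = 0, same as step 2 -> [4 5 6]

Answer: 4 5 6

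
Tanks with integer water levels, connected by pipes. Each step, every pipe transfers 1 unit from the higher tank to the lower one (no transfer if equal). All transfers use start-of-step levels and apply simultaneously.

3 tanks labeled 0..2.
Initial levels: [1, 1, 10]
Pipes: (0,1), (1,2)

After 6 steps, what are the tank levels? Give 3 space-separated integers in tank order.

Answer: 4 4 4

Derivation:
Step 1: flows [0=1,2->1] -> levels [1 2 9]
Step 2: flows [1->0,2->1] -> levels [2 2 8]
Step 3: flows [0=1,2->1] -> levels [2 3 7]
Step 4: flows [1->0,2->1] -> levels [3 3 6]
Step 5: flows [0=1,2->1] -> levels [3 4 5]
Step 6: flows [1->0,2->1] -> levels [4 4 4]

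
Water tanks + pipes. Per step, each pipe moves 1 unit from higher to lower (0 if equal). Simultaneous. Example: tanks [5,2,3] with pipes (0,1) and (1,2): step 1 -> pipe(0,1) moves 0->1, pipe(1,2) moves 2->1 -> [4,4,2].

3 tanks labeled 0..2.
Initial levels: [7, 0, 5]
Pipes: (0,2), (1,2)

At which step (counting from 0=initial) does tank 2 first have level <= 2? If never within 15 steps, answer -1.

Step 1: flows [0->2,2->1] -> levels [6 1 5]
Step 2: flows [0->2,2->1] -> levels [5 2 5]
Step 3: flows [0=2,2->1] -> levels [5 3 4]
Step 4: flows [0->2,2->1] -> levels [4 4 4]
Step 5: flows [0=2,1=2] -> levels [4 4 4]
  -> stable; tank 2 stays at 4 > 2
Tank 2 never reaches <=2 within 15 steps

Answer: -1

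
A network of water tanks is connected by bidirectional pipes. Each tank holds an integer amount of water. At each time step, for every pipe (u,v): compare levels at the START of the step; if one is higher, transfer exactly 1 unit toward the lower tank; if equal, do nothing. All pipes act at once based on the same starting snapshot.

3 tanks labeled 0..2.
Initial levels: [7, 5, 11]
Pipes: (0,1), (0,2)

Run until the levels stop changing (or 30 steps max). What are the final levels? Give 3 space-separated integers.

Step 1: flows [0->1,2->0] -> levels [7 6 10]
Step 2: flows [0->1,2->0] -> levels [7 7 9]
Step 3: flows [0=1,2->0] -> levels [8 7 8]
Step 4: flows [0->1,0=2] -> levels [7 8 8]
Step 5: flows [1->0,2->0] -> levels [9 7 7]
Step 6: flows [0->1,0->2] -> levels [7 8 8]
  -> period-2 cycle: step 6 state = step 4 state; never stabilizes
  -> state at step 30: (30-4) mod 2 = 0, same as step 4 -> [7 8 8]

Answer: 7 8 8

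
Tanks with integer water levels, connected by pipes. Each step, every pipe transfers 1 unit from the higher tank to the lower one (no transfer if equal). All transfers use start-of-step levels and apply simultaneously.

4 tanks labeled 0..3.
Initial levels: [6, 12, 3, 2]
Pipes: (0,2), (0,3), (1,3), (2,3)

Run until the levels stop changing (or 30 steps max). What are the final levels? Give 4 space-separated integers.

Answer: 6 6 6 5

Derivation:
Step 1: flows [0->2,0->3,1->3,2->3] -> levels [4 11 3 5]
Step 2: flows [0->2,3->0,1->3,3->2] -> levels [4 10 5 4]
Step 3: flows [2->0,0=3,1->3,2->3] -> levels [5 9 3 6]
Step 4: flows [0->2,3->0,1->3,3->2] -> levels [5 8 5 5]
Step 5: flows [0=2,0=3,1->3,2=3] -> levels [5 7 5 6]
Step 6: flows [0=2,3->0,1->3,3->2] -> levels [6 6 6 5]
Step 7: flows [0=2,0->3,1->3,2->3] -> levels [5 5 5 8]
Step 8: flows [0=2,3->0,3->1,3->2] -> levels [6 6 6 5]
  -> period-2 cycle: step 8 state = step 6 state; never stabilizes
  -> state at step 30: (30-6) mod 2 = 0, same as step 6 -> [6 6 6 5]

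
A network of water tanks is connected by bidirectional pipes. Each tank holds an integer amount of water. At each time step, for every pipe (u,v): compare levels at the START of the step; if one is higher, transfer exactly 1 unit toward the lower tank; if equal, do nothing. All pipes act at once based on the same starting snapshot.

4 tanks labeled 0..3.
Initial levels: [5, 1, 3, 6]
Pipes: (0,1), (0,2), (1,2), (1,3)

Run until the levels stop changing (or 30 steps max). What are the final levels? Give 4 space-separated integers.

Step 1: flows [0->1,0->2,2->1,3->1] -> levels [3 4 3 5]
Step 2: flows [1->0,0=2,1->2,3->1] -> levels [4 3 4 4]
Step 3: flows [0->1,0=2,2->1,3->1] -> levels [3 6 3 3]
Step 4: flows [1->0,0=2,1->2,1->3] -> levels [4 3 4 4]
  -> period-2 cycle: step 4 state = step 2 state; never stabilizes
  -> state at step 30: (30-2) mod 2 = 0, same as step 2 -> [4 3 4 4]

Answer: 4 3 4 4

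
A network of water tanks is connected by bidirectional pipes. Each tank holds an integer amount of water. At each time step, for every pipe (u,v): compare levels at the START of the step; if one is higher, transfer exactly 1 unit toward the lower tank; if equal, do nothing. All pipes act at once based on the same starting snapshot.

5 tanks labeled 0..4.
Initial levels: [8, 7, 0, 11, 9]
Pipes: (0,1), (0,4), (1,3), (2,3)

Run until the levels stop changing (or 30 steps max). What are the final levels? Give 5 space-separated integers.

Answer: 9 6 6 7 7

Derivation:
Step 1: flows [0->1,4->0,3->1,3->2] -> levels [8 9 1 9 8]
Step 2: flows [1->0,0=4,1=3,3->2] -> levels [9 8 2 8 8]
Step 3: flows [0->1,0->4,1=3,3->2] -> levels [7 9 3 7 9]
Step 4: flows [1->0,4->0,1->3,3->2] -> levels [9 7 4 7 8]
Step 5: flows [0->1,0->4,1=3,3->2] -> levels [7 8 5 6 9]
Step 6: flows [1->0,4->0,1->3,3->2] -> levels [9 6 6 6 8]
Step 7: flows [0->1,0->4,1=3,2=3] -> levels [7 7 6 6 9]
Step 8: flows [0=1,4->0,1->3,2=3] -> levels [8 6 6 7 8]
Step 9: flows [0->1,0=4,3->1,3->2] -> levels [7 8 7 5 8]
Step 10: flows [1->0,4->0,1->3,2->3] -> levels [9 6 6 7 7]
Step 11: flows [0->1,0->4,3->1,3->2] -> levels [7 8 7 5 8]
  -> period-2 cycle: step 11 state = step 9 state; never stabilizes
  -> state at step 30: (30-9) mod 2 = 1, same as step 10 -> [9 6 6 7 7]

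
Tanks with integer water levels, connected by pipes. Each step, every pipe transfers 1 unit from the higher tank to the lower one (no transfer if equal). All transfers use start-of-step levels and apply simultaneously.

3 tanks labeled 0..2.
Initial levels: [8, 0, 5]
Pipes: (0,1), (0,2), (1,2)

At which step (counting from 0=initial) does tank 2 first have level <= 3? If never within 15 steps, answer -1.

Answer: 3

Derivation:
Step 1: flows [0->1,0->2,2->1] -> levels [6 2 5]
Step 2: flows [0->1,0->2,2->1] -> levels [4 4 5]
Step 3: flows [0=1,2->0,2->1] -> levels [5 5 3]
Tank 2 first reaches <=3 at step 3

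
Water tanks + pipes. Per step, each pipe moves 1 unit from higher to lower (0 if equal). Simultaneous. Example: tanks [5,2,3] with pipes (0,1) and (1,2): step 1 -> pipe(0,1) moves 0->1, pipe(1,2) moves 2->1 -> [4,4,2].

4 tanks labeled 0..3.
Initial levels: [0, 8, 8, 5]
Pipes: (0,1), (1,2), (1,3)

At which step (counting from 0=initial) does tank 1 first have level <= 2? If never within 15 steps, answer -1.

Step 1: flows [1->0,1=2,1->3] -> levels [1 6 8 6]
Step 2: flows [1->0,2->1,1=3] -> levels [2 6 7 6]
Step 3: flows [1->0,2->1,1=3] -> levels [3 6 6 6]
Step 4: flows [1->0,1=2,1=3] -> levels [4 5 6 6]
Step 5: flows [1->0,2->1,3->1] -> levels [5 6 5 5]
Step 6: flows [1->0,1->2,1->3] -> levels [6 3 6 6]
Step 7: flows [0->1,2->1,3->1] -> levels [5 6 5 5]
  -> period-2 cycle (repeats step 5); tank 1 never drops to <=2
Tank 1 never reaches <=2 within 15 steps

Answer: -1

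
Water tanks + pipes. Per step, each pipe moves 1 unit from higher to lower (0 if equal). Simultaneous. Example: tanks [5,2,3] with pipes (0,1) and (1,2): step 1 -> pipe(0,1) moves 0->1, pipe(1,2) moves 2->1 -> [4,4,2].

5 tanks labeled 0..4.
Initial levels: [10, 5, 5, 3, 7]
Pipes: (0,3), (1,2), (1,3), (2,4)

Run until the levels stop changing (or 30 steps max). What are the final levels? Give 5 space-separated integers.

Step 1: flows [0->3,1=2,1->3,4->2] -> levels [9 4 6 5 6]
Step 2: flows [0->3,2->1,3->1,2=4] -> levels [8 6 5 5 6]
Step 3: flows [0->3,1->2,1->3,4->2] -> levels [7 4 7 7 5]
Step 4: flows [0=3,2->1,3->1,2->4] -> levels [7 6 5 6 6]
Step 5: flows [0->3,1->2,1=3,4->2] -> levels [6 5 7 7 5]
Step 6: flows [3->0,2->1,3->1,2->4] -> levels [7 7 5 5 6]
Step 7: flows [0->3,1->2,1->3,4->2] -> levels [6 5 7 7 5]
  -> period-2 cycle: step 7 state = step 5 state; never stabilizes
  -> state at step 30: (30-5) mod 2 = 1, same as step 6 -> [7 7 5 5 6]

Answer: 7 7 5 5 6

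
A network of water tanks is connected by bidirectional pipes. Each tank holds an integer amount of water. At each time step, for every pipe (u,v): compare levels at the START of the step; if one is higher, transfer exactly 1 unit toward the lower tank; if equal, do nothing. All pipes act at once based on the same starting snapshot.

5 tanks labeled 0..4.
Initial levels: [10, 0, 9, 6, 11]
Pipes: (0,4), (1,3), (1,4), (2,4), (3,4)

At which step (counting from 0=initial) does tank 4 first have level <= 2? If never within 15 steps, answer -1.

Answer: -1

Derivation:
Step 1: flows [4->0,3->1,4->1,4->2,4->3] -> levels [11 2 10 6 7]
Step 2: flows [0->4,3->1,4->1,2->4,4->3] -> levels [10 4 9 6 7]
Step 3: flows [0->4,3->1,4->1,2->4,4->3] -> levels [9 6 8 6 7]
Step 4: flows [0->4,1=3,4->1,2->4,4->3] -> levels [8 7 7 7 7]
Step 5: flows [0->4,1=3,1=4,2=4,3=4] -> levels [7 7 7 7 8]
Step 6: flows [4->0,1=3,4->1,4->2,4->3] -> levels [8 8 8 8 4]
Step 7: flows [0->4,1=3,1->4,2->4,3->4] -> levels [7 7 7 7 8]
  -> period-2 cycle (repeats step 5); tank 4 never drops to <=2
Tank 4 never reaches <=2 within 15 steps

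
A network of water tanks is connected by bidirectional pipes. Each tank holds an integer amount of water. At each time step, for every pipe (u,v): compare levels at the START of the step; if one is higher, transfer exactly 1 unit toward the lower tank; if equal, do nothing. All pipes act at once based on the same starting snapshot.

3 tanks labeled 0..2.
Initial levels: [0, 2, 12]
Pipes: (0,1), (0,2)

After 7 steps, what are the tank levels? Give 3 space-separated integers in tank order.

Answer: 5 4 5

Derivation:
Step 1: flows [1->0,2->0] -> levels [2 1 11]
Step 2: flows [0->1,2->0] -> levels [2 2 10]
Step 3: flows [0=1,2->0] -> levels [3 2 9]
Step 4: flows [0->1,2->0] -> levels [3 3 8]
Step 5: flows [0=1,2->0] -> levels [4 3 7]
Step 6: flows [0->1,2->0] -> levels [4 4 6]
Step 7: flows [0=1,2->0] -> levels [5 4 5]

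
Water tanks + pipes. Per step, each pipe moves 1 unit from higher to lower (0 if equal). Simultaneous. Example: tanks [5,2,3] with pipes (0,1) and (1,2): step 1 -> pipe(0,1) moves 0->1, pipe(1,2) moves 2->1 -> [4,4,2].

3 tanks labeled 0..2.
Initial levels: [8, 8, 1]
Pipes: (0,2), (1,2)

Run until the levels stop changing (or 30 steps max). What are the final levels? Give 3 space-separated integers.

Answer: 6 6 5

Derivation:
Step 1: flows [0->2,1->2] -> levels [7 7 3]
Step 2: flows [0->2,1->2] -> levels [6 6 5]
Step 3: flows [0->2,1->2] -> levels [5 5 7]
Step 4: flows [2->0,2->1] -> levels [6 6 5]
  -> period-2 cycle: step 4 state = step 2 state; never stabilizes
  -> state at step 30: (30-2) mod 2 = 0, same as step 2 -> [6 6 5]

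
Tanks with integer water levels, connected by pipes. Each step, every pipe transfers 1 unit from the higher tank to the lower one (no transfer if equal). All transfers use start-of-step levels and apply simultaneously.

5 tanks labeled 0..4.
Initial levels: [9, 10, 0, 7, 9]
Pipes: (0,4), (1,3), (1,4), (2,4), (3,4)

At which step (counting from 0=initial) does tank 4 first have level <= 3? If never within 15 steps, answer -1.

Step 1: flows [0=4,1->3,1->4,4->2,4->3] -> levels [9 8 1 9 8]
Step 2: flows [0->4,3->1,1=4,4->2,3->4] -> levels [8 9 2 7 9]
Step 3: flows [4->0,1->3,1=4,4->2,4->3] -> levels [9 8 3 9 6]
Step 4: flows [0->4,3->1,1->4,4->2,3->4] -> levels [8 8 4 7 8]
Step 5: flows [0=4,1->3,1=4,4->2,4->3] -> levels [8 7 5 9 6]
Step 6: flows [0->4,3->1,1->4,4->2,3->4] -> levels [7 7 6 7 8]
Step 7: flows [4->0,1=3,4->1,4->2,4->3] -> levels [8 8 7 8 4]
Step 8: flows [0->4,1=3,1->4,2->4,3->4] -> levels [7 7 6 7 8]
  -> period-2 cycle (repeats step 6); tank 4 never drops to <=3
Tank 4 never reaches <=3 within 15 steps

Answer: -1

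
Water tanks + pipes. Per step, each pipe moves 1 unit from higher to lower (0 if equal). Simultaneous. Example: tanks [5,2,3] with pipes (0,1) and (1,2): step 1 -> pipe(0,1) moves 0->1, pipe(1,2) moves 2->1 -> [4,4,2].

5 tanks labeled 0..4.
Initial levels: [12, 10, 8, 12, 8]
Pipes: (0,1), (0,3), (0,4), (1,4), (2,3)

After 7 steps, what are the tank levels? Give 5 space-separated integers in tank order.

Answer: 8 11 9 11 11

Derivation:
Step 1: flows [0->1,0=3,0->4,1->4,3->2] -> levels [10 10 9 11 10]
Step 2: flows [0=1,3->0,0=4,1=4,3->2] -> levels [11 10 10 9 10]
Step 3: flows [0->1,0->3,0->4,1=4,2->3] -> levels [8 11 9 11 11]
Step 4: flows [1->0,3->0,4->0,1=4,3->2] -> levels [11 10 10 9 10]
  -> period-2 cycle: step 4 state = step 2 state
  -> state at step 7: (7-2) mod 2 = 1, same as step 3 -> [8 11 9 11 11]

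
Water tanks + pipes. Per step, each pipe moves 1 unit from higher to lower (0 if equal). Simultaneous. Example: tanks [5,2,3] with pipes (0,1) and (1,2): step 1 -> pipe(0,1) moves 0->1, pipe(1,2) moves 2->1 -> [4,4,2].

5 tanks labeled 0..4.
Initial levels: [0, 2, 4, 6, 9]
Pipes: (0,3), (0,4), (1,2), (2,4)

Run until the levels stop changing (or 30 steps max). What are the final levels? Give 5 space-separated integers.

Step 1: flows [3->0,4->0,2->1,4->2] -> levels [2 3 4 5 7]
Step 2: flows [3->0,4->0,2->1,4->2] -> levels [4 4 4 4 5]
Step 3: flows [0=3,4->0,1=2,4->2] -> levels [5 4 5 4 3]
Step 4: flows [0->3,0->4,2->1,2->4] -> levels [3 5 3 5 5]
Step 5: flows [3->0,4->0,1->2,4->2] -> levels [5 4 5 4 3]
  -> period-2 cycle: step 5 state = step 3 state; never stabilizes
  -> state at step 30: (30-3) mod 2 = 1, same as step 4 -> [3 5 3 5 5]

Answer: 3 5 3 5 5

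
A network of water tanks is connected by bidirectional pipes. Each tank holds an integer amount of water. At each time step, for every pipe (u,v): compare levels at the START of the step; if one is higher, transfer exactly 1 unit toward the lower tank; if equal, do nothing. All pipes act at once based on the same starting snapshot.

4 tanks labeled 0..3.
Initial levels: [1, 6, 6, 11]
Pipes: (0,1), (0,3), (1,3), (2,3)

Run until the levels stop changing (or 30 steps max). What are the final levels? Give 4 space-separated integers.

Step 1: flows [1->0,3->0,3->1,3->2] -> levels [3 6 7 8]
Step 2: flows [1->0,3->0,3->1,3->2] -> levels [5 6 8 5]
Step 3: flows [1->0,0=3,1->3,2->3] -> levels [6 4 7 7]
Step 4: flows [0->1,3->0,3->1,2=3] -> levels [6 6 7 5]
Step 5: flows [0=1,0->3,1->3,2->3] -> levels [5 5 6 8]
Step 6: flows [0=1,3->0,3->1,3->2] -> levels [6 6 7 5]
  -> period-2 cycle: step 6 state = step 4 state; never stabilizes
  -> state at step 30: (30-4) mod 2 = 0, same as step 4 -> [6 6 7 5]

Answer: 6 6 7 5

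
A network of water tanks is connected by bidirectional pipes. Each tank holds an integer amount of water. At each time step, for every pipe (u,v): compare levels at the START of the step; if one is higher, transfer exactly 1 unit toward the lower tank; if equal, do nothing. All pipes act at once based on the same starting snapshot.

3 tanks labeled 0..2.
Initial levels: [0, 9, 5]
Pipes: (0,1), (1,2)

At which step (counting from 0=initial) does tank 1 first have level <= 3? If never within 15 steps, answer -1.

Step 1: flows [1->0,1->2] -> levels [1 7 6]
Step 2: flows [1->0,1->2] -> levels [2 5 7]
Step 3: flows [1->0,2->1] -> levels [3 5 6]
Step 4: flows [1->0,2->1] -> levels [4 5 5]
Step 5: flows [1->0,1=2] -> levels [5 4 5]
Step 6: flows [0->1,2->1] -> levels [4 6 4]
Step 7: flows [1->0,1->2] -> levels [5 4 5]
  -> period-2 cycle (repeats step 5); tank 1 never drops to <=3
Tank 1 never reaches <=3 within 15 steps

Answer: -1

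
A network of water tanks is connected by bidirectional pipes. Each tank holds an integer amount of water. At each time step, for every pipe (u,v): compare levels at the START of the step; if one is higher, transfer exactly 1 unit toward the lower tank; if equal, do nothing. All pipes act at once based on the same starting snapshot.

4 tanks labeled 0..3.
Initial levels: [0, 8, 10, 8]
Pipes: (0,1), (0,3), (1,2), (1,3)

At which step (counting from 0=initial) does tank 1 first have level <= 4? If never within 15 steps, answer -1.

Step 1: flows [1->0,3->0,2->1,1=3] -> levels [2 8 9 7]
Step 2: flows [1->0,3->0,2->1,1->3] -> levels [4 7 8 7]
Step 3: flows [1->0,3->0,2->1,1=3] -> levels [6 7 7 6]
Step 4: flows [1->0,0=3,1=2,1->3] -> levels [7 5 7 7]
Step 5: flows [0->1,0=3,2->1,3->1] -> levels [6 8 6 6]
Step 6: flows [1->0,0=3,1->2,1->3] -> levels [7 5 7 7]
  -> period-2 cycle (repeats step 4); tank 1 never drops to <=4
Tank 1 never reaches <=4 within 15 steps

Answer: -1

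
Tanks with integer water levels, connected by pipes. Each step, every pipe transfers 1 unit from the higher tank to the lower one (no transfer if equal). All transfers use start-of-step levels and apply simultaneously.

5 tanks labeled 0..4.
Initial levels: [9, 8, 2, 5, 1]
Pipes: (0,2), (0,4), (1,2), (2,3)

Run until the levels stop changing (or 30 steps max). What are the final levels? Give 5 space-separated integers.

Step 1: flows [0->2,0->4,1->2,3->2] -> levels [7 7 5 4 2]
Step 2: flows [0->2,0->4,1->2,2->3] -> levels [5 6 6 5 3]
Step 3: flows [2->0,0->4,1=2,2->3] -> levels [5 6 4 6 4]
Step 4: flows [0->2,0->4,1->2,3->2] -> levels [3 5 7 5 5]
Step 5: flows [2->0,4->0,2->1,2->3] -> levels [5 6 4 6 4]
  -> period-2 cycle: step 5 state = step 3 state; never stabilizes
  -> state at step 30: (30-3) mod 2 = 1, same as step 4 -> [3 5 7 5 5]

Answer: 3 5 7 5 5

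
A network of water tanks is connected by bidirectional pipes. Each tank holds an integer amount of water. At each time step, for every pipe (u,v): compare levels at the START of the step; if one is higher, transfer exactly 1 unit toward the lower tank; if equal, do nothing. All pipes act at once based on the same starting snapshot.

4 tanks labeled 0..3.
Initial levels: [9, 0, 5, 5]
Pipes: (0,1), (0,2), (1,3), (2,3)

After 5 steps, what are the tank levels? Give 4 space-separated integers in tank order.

Answer: 6 3 4 6

Derivation:
Step 1: flows [0->1,0->2,3->1,2=3] -> levels [7 2 6 4]
Step 2: flows [0->1,0->2,3->1,2->3] -> levels [5 4 6 4]
Step 3: flows [0->1,2->0,1=3,2->3] -> levels [5 5 4 5]
Step 4: flows [0=1,0->2,1=3,3->2] -> levels [4 5 6 4]
Step 5: flows [1->0,2->0,1->3,2->3] -> levels [6 3 4 6]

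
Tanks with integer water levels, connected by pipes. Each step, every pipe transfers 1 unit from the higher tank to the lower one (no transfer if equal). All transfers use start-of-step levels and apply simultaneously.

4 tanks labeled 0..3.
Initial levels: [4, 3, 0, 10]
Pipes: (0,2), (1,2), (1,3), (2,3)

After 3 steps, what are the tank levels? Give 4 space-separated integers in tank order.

Step 1: flows [0->2,1->2,3->1,3->2] -> levels [3 3 3 8]
Step 2: flows [0=2,1=2,3->1,3->2] -> levels [3 4 4 6]
Step 3: flows [2->0,1=2,3->1,3->2] -> levels [4 5 4 4]

Answer: 4 5 4 4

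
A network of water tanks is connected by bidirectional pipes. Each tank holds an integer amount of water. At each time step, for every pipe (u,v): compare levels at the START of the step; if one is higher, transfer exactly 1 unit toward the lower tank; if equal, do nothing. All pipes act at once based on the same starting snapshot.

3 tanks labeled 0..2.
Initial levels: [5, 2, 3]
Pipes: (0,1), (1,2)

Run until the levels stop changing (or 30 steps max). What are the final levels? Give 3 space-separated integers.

Step 1: flows [0->1,2->1] -> levels [4 4 2]
Step 2: flows [0=1,1->2] -> levels [4 3 3]
Step 3: flows [0->1,1=2] -> levels [3 4 3]
Step 4: flows [1->0,1->2] -> levels [4 2 4]
Step 5: flows [0->1,2->1] -> levels [3 4 3]
  -> period-2 cycle: step 5 state = step 3 state; never stabilizes
  -> state at step 30: (30-3) mod 2 = 1, same as step 4 -> [4 2 4]

Answer: 4 2 4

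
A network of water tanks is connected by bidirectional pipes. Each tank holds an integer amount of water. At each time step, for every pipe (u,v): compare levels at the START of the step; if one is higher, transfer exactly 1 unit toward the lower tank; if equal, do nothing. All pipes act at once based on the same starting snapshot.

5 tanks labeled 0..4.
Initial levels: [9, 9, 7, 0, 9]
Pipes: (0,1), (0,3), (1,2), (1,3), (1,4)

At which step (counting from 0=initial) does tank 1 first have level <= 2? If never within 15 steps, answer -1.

Answer: -1

Derivation:
Step 1: flows [0=1,0->3,1->2,1->3,1=4] -> levels [8 7 8 2 9]
Step 2: flows [0->1,0->3,2->1,1->3,4->1] -> levels [6 9 7 4 8]
Step 3: flows [1->0,0->3,1->2,1->3,1->4] -> levels [6 5 8 6 9]
Step 4: flows [0->1,0=3,2->1,3->1,4->1] -> levels [5 9 7 5 8]
Step 5: flows [1->0,0=3,1->2,1->3,1->4] -> levels [6 5 8 6 9]
  -> period-2 cycle (repeats step 3); tank 1 never drops to <=2
Tank 1 never reaches <=2 within 15 steps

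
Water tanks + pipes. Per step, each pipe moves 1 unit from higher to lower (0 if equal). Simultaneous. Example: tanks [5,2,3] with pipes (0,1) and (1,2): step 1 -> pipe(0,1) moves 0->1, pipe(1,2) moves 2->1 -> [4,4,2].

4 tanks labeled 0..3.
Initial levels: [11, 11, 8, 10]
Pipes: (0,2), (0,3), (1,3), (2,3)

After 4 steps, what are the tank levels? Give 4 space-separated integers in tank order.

Answer: 11 11 10 8

Derivation:
Step 1: flows [0->2,0->3,1->3,3->2] -> levels [9 10 10 11]
Step 2: flows [2->0,3->0,3->1,3->2] -> levels [11 11 10 8]
Step 3: flows [0->2,0->3,1->3,2->3] -> levels [9 10 10 11]
  -> period-2 cycle: step 3 state = step 1 state
  -> state at step 4: (4-1) mod 2 = 1, same as step 2 -> [11 11 10 8]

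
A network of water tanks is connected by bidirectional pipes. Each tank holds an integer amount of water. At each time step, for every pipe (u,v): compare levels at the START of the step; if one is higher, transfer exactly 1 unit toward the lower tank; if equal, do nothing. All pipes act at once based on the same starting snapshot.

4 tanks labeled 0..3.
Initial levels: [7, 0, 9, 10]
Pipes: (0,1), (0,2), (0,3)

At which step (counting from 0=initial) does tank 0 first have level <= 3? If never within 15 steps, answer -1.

Step 1: flows [0->1,2->0,3->0] -> levels [8 1 8 9]
Step 2: flows [0->1,0=2,3->0] -> levels [8 2 8 8]
Step 3: flows [0->1,0=2,0=3] -> levels [7 3 8 8]
Step 4: flows [0->1,2->0,3->0] -> levels [8 4 7 7]
Step 5: flows [0->1,0->2,0->3] -> levels [5 5 8 8]
Step 6: flows [0=1,2->0,3->0] -> levels [7 5 7 7]
Step 7: flows [0->1,0=2,0=3] -> levels [6 6 7 7]
Step 8: flows [0=1,2->0,3->0] -> levels [8 6 6 6]
Step 9: flows [0->1,0->2,0->3] -> levels [5 7 7 7]
Step 10: flows [1->0,2->0,3->0] -> levels [8 6 6 6]
  -> period-2 cycle (repeats step 8); tank 0 never drops to <=3
Tank 0 never reaches <=3 within 15 steps

Answer: -1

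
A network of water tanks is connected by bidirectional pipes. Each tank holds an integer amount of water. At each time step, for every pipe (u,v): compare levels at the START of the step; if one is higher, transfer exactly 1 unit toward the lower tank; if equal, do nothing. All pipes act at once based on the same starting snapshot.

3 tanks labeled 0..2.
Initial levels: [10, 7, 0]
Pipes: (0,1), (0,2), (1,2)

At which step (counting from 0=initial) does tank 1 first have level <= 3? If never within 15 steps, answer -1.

Answer: -1

Derivation:
Step 1: flows [0->1,0->2,1->2] -> levels [8 7 2]
Step 2: flows [0->1,0->2,1->2] -> levels [6 7 4]
Step 3: flows [1->0,0->2,1->2] -> levels [6 5 6]
Step 4: flows [0->1,0=2,2->1] -> levels [5 7 5]
Step 5: flows [1->0,0=2,1->2] -> levels [6 5 6]
  -> period-2 cycle (repeats step 3); tank 1 never drops to <=3
Tank 1 never reaches <=3 within 15 steps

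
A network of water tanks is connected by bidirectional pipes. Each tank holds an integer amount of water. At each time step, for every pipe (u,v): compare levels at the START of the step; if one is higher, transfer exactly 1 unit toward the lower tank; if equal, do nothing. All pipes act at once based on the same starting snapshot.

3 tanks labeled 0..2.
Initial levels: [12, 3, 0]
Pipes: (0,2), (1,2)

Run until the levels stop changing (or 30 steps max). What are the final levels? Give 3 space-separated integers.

Answer: 5 5 5

Derivation:
Step 1: flows [0->2,1->2] -> levels [11 2 2]
Step 2: flows [0->2,1=2] -> levels [10 2 3]
Step 3: flows [0->2,2->1] -> levels [9 3 3]
Step 4: flows [0->2,1=2] -> levels [8 3 4]
Step 5: flows [0->2,2->1] -> levels [7 4 4]
Step 6: flows [0->2,1=2] -> levels [6 4 5]
Step 7: flows [0->2,2->1] -> levels [5 5 5]
Step 8: flows [0=2,1=2] -> levels [5 5 5]
  -> stable (no change)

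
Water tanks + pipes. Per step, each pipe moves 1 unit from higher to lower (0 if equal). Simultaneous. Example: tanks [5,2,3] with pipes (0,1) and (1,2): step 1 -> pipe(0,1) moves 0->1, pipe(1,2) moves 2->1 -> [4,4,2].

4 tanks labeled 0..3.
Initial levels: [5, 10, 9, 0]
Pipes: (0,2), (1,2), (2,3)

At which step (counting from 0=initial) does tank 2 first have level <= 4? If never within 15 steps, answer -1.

Answer: 6

Derivation:
Step 1: flows [2->0,1->2,2->3] -> levels [6 9 8 1]
Step 2: flows [2->0,1->2,2->3] -> levels [7 8 7 2]
Step 3: flows [0=2,1->2,2->3] -> levels [7 7 7 3]
Step 4: flows [0=2,1=2,2->3] -> levels [7 7 6 4]
Step 5: flows [0->2,1->2,2->3] -> levels [6 6 7 5]
Step 6: flows [2->0,2->1,2->3] -> levels [7 7 4 6]
Tank 2 first reaches <=4 at step 6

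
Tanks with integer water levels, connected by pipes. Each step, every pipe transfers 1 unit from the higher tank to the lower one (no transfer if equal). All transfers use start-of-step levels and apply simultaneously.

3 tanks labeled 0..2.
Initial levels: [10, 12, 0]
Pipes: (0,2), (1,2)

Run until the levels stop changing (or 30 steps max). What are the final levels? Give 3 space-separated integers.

Step 1: flows [0->2,1->2] -> levels [9 11 2]
Step 2: flows [0->2,1->2] -> levels [8 10 4]
Step 3: flows [0->2,1->2] -> levels [7 9 6]
Step 4: flows [0->2,1->2] -> levels [6 8 8]
Step 5: flows [2->0,1=2] -> levels [7 8 7]
Step 6: flows [0=2,1->2] -> levels [7 7 8]
Step 7: flows [2->0,2->1] -> levels [8 8 6]
Step 8: flows [0->2,1->2] -> levels [7 7 8]
  -> period-2 cycle: step 8 state = step 6 state; never stabilizes
  -> state at step 30: (30-6) mod 2 = 0, same as step 6 -> [7 7 8]

Answer: 7 7 8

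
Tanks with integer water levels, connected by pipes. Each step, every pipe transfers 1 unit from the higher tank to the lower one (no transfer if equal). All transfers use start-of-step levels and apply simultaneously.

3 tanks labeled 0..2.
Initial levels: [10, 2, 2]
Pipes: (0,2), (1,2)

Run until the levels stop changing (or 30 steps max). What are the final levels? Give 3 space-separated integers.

Answer: 5 5 4

Derivation:
Step 1: flows [0->2,1=2] -> levels [9 2 3]
Step 2: flows [0->2,2->1] -> levels [8 3 3]
Step 3: flows [0->2,1=2] -> levels [7 3 4]
Step 4: flows [0->2,2->1] -> levels [6 4 4]
Step 5: flows [0->2,1=2] -> levels [5 4 5]
Step 6: flows [0=2,2->1] -> levels [5 5 4]
Step 7: flows [0->2,1->2] -> levels [4 4 6]
Step 8: flows [2->0,2->1] -> levels [5 5 4]
  -> period-2 cycle: step 8 state = step 6 state; never stabilizes
  -> state at step 30: (30-6) mod 2 = 0, same as step 6 -> [5 5 4]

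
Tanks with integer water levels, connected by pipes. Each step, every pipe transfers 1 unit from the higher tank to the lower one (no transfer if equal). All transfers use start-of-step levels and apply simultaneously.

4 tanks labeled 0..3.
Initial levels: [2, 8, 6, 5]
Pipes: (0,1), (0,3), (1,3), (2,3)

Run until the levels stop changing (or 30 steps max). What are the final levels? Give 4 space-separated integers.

Answer: 6 5 6 4

Derivation:
Step 1: flows [1->0,3->0,1->3,2->3] -> levels [4 6 5 6]
Step 2: flows [1->0,3->0,1=3,3->2] -> levels [6 5 6 4]
Step 3: flows [0->1,0->3,1->3,2->3] -> levels [4 5 5 7]
Step 4: flows [1->0,3->0,3->1,3->2] -> levels [6 5 6 4]
  -> period-2 cycle: step 4 state = step 2 state; never stabilizes
  -> state at step 30: (30-2) mod 2 = 0, same as step 2 -> [6 5 6 4]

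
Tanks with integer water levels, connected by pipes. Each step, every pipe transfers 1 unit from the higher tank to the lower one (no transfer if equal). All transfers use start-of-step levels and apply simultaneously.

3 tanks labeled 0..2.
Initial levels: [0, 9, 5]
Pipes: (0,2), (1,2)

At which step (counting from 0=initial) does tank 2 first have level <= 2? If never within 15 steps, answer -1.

Answer: -1

Derivation:
Step 1: flows [2->0,1->2] -> levels [1 8 5]
Step 2: flows [2->0,1->2] -> levels [2 7 5]
Step 3: flows [2->0,1->2] -> levels [3 6 5]
Step 4: flows [2->0,1->2] -> levels [4 5 5]
Step 5: flows [2->0,1=2] -> levels [5 5 4]
Step 6: flows [0->2,1->2] -> levels [4 4 6]
Step 7: flows [2->0,2->1] -> levels [5 5 4]
  -> period-2 cycle (repeats step 5); tank 2 never drops to <=2
Tank 2 never reaches <=2 within 15 steps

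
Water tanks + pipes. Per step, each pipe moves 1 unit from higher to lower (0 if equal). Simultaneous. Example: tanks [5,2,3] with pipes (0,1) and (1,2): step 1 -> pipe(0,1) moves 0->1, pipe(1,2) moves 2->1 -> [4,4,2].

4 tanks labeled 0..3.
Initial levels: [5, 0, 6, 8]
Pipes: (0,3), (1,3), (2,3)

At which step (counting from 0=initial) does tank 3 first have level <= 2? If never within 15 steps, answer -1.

Answer: -1

Derivation:
Step 1: flows [3->0,3->1,3->2] -> levels [6 1 7 5]
Step 2: flows [0->3,3->1,2->3] -> levels [5 2 6 6]
Step 3: flows [3->0,3->1,2=3] -> levels [6 3 6 4]
Step 4: flows [0->3,3->1,2->3] -> levels [5 4 5 5]
Step 5: flows [0=3,3->1,2=3] -> levels [5 5 5 4]
Step 6: flows [0->3,1->3,2->3] -> levels [4 4 4 7]
Step 7: flows [3->0,3->1,3->2] -> levels [5 5 5 4]
  -> period-2 cycle (repeats step 5); tank 3 never drops to <=2
Tank 3 never reaches <=2 within 15 steps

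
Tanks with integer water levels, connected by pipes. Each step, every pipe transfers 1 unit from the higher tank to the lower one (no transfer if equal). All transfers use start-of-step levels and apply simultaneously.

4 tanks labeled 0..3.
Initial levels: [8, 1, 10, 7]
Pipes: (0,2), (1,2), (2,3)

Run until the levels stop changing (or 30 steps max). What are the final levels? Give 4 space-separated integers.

Step 1: flows [2->0,2->1,2->3] -> levels [9 2 7 8]
Step 2: flows [0->2,2->1,3->2] -> levels [8 3 8 7]
Step 3: flows [0=2,2->1,2->3] -> levels [8 4 6 8]
Step 4: flows [0->2,2->1,3->2] -> levels [7 5 7 7]
Step 5: flows [0=2,2->1,2=3] -> levels [7 6 6 7]
Step 6: flows [0->2,1=2,3->2] -> levels [6 6 8 6]
Step 7: flows [2->0,2->1,2->3] -> levels [7 7 5 7]
Step 8: flows [0->2,1->2,3->2] -> levels [6 6 8 6]
  -> period-2 cycle: step 8 state = step 6 state; never stabilizes
  -> state at step 30: (30-6) mod 2 = 0, same as step 6 -> [6 6 8 6]

Answer: 6 6 8 6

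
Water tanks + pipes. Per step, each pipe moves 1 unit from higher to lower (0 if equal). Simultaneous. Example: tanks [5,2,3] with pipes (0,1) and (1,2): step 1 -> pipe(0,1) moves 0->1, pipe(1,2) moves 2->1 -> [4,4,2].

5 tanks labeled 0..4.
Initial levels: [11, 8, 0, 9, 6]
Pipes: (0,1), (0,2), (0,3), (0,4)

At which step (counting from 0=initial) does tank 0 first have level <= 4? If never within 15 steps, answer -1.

Answer: 7

Derivation:
Step 1: flows [0->1,0->2,0->3,0->4] -> levels [7 9 1 10 7]
Step 2: flows [1->0,0->2,3->0,0=4] -> levels [8 8 2 9 7]
Step 3: flows [0=1,0->2,3->0,0->4] -> levels [7 8 3 8 8]
Step 4: flows [1->0,0->2,3->0,4->0] -> levels [9 7 4 7 7]
Step 5: flows [0->1,0->2,0->3,0->4] -> levels [5 8 5 8 8]
Step 6: flows [1->0,0=2,3->0,4->0] -> levels [8 7 5 7 7]
Step 7: flows [0->1,0->2,0->3,0->4] -> levels [4 8 6 8 8]
Tank 0 first reaches <=4 at step 7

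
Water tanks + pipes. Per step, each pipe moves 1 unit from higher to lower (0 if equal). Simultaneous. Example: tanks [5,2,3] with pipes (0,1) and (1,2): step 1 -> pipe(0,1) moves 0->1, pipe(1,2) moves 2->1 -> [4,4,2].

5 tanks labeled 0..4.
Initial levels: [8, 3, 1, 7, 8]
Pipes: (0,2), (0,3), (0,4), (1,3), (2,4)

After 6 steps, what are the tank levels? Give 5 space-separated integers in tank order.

Step 1: flows [0->2,0->3,0=4,3->1,4->2] -> levels [6 4 3 7 7]
Step 2: flows [0->2,3->0,4->0,3->1,4->2] -> levels [7 5 5 5 5]
Step 3: flows [0->2,0->3,0->4,1=3,2=4] -> levels [4 5 6 6 6]
Step 4: flows [2->0,3->0,4->0,3->1,2=4] -> levels [7 6 5 4 5]
Step 5: flows [0->2,0->3,0->4,1->3,2=4] -> levels [4 5 6 6 6]
  -> period-2 cycle: step 5 state = step 3 state
  -> state at step 6: (6-3) mod 2 = 1, same as step 4 -> [7 6 5 4 5]

Answer: 7 6 5 4 5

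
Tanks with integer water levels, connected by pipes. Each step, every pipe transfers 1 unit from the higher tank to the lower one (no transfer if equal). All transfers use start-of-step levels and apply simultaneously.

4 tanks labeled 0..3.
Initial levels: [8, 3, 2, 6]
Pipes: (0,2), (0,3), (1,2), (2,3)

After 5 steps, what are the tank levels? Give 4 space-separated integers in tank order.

Answer: 6 4 3 6

Derivation:
Step 1: flows [0->2,0->3,1->2,3->2] -> levels [6 2 5 6]
Step 2: flows [0->2,0=3,2->1,3->2] -> levels [5 3 6 5]
Step 3: flows [2->0,0=3,2->1,2->3] -> levels [6 4 3 6]
Step 4: flows [0->2,0=3,1->2,3->2] -> levels [5 3 6 5]
  -> period-2 cycle: step 4 state = step 2 state
  -> state at step 5: (5-2) mod 2 = 1, same as step 3 -> [6 4 3 6]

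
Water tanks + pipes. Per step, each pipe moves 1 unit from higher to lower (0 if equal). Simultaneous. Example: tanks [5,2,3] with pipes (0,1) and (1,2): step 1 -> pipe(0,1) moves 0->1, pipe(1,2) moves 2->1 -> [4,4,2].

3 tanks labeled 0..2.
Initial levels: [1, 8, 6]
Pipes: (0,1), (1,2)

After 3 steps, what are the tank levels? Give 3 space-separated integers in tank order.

Answer: 4 5 6

Derivation:
Step 1: flows [1->0,1->2] -> levels [2 6 7]
Step 2: flows [1->0,2->1] -> levels [3 6 6]
Step 3: flows [1->0,1=2] -> levels [4 5 6]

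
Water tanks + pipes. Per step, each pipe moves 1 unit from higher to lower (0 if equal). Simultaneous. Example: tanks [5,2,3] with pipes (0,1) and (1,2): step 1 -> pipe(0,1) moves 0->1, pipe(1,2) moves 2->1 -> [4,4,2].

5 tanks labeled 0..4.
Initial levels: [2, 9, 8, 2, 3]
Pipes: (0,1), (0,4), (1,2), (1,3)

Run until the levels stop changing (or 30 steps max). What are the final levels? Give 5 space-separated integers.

Answer: 3 7 5 4 5

Derivation:
Step 1: flows [1->0,4->0,1->2,1->3] -> levels [4 6 9 3 2]
Step 2: flows [1->0,0->4,2->1,1->3] -> levels [4 5 8 4 3]
Step 3: flows [1->0,0->4,2->1,1->3] -> levels [4 4 7 5 4]
Step 4: flows [0=1,0=4,2->1,3->1] -> levels [4 6 6 4 4]
Step 5: flows [1->0,0=4,1=2,1->3] -> levels [5 4 6 5 4]
Step 6: flows [0->1,0->4,2->1,3->1] -> levels [3 7 5 4 5]
Step 7: flows [1->0,4->0,1->2,1->3] -> levels [5 4 6 5 4]
  -> period-2 cycle: step 7 state = step 5 state; never stabilizes
  -> state at step 30: (30-5) mod 2 = 1, same as step 6 -> [3 7 5 4 5]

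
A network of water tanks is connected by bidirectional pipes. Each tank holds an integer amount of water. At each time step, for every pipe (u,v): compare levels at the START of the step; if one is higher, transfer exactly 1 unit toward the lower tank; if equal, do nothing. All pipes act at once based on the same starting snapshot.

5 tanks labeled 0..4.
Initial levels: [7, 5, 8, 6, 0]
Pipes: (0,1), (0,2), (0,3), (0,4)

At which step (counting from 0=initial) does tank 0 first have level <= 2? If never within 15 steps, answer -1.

Answer: -1

Derivation:
Step 1: flows [0->1,2->0,0->3,0->4] -> levels [5 6 7 7 1]
Step 2: flows [1->0,2->0,3->0,0->4] -> levels [7 5 6 6 2]
Step 3: flows [0->1,0->2,0->3,0->4] -> levels [3 6 7 7 3]
Step 4: flows [1->0,2->0,3->0,0=4] -> levels [6 5 6 6 3]
Step 5: flows [0->1,0=2,0=3,0->4] -> levels [4 6 6 6 4]
Step 6: flows [1->0,2->0,3->0,0=4] -> levels [7 5 5 5 4]
Step 7: flows [0->1,0->2,0->3,0->4] -> levels [3 6 6 6 5]
Step 8: flows [1->0,2->0,3->0,4->0] -> levels [7 5 5 5 4]
  -> period-2 cycle (repeats step 6); tank 0 never drops to <=2
Tank 0 never reaches <=2 within 15 steps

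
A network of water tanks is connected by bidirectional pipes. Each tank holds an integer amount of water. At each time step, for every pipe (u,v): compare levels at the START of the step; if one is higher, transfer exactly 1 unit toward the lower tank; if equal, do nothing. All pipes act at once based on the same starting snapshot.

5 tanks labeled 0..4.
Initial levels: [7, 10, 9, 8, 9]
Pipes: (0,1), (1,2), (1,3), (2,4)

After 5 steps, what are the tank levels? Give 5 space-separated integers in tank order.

Answer: 8 7 10 9 9

Derivation:
Step 1: flows [1->0,1->2,1->3,2=4] -> levels [8 7 10 9 9]
Step 2: flows [0->1,2->1,3->1,2->4] -> levels [7 10 8 8 10]
Step 3: flows [1->0,1->2,1->3,4->2] -> levels [8 7 10 9 9]
  -> period-2 cycle: step 3 state = step 1 state
  -> state at step 5: (5-1) mod 2 = 0, same as step 1 -> [8 7 10 9 9]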